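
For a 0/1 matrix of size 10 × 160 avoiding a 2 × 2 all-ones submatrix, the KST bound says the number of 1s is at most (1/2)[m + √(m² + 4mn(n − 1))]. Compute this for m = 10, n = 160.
z(10, 160; 2, 2) ≤ (1/2)[10 + √(10² + 4·10·160·159)] = (1/2)[10 + √1017700] = 509.4056

Kővári–Sós–Turán: let r_1, ..., r_10 be the row sums and z = Σ r_i the total number of 1s. Each pair of columns can share at most one row with both entries 1 (else a 2×2 all-ones block appears), so Σ_i C(r_i, 2) ≤ C(160, 2) = 12720. By convexity Σ_i C(r_i, 2) ≥ 10·C(z/10, 2) = z(z − 10)/(2·10), giving z² − 10z − 10·160·159 ≤ 0 and hence z ≤ (1/2)[10 + √(100 + 4·254400)] = (1/2)[10 + √1017700] ≈ (1/2)(10 + 1008.8112) = 509.4056.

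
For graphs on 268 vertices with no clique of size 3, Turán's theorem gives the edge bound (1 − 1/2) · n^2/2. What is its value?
Turán density bound = (1/2) · 268^2/2 = 17956

Turán's theorem: ex(n, K_{r+1}) is achieved by the complete r-partite Turán graph T(n, r) with parts as balanced as possible, and is at most (1 − 1/r) · n^2/2. For r = 2, n = 268: the density bound is (1/2) · 71824/2 = 17956. Since 2 ∣ 268, the Turán graph T(268, 2) has parts of equal size 134, and its edge count e(T(268, 2)) = 17956 attains the density bound exactly.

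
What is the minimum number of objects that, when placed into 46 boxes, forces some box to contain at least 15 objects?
n = (15 − 1)·46 + 1 = 645

By the generalised pigeonhole principle, to guarantee some box contains ≥ r objects we need more than (r − 1) · k objects total. Threshold: n = (r − 1) · k + 1. With r = 15 and k = 46: n = 14 · 46 + 1 = 644 + 1 = 645. For n = 644 = 14 · 46, we can put exactly 14 objects in every box, avoiding 15 in any single one — so 645 is tight.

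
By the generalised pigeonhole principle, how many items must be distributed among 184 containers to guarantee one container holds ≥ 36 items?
n = (36 − 1)·184 + 1 = 6441

By the generalised pigeonhole principle, to guarantee some box contains ≥ r objects we need more than (r − 1) · k objects total. Threshold: n = (r − 1) · k + 1. With r = 36 and k = 184: n = 35 · 184 + 1 = 6440 + 1 = 6441. For n = 6440 = 35 · 184, we can put exactly 35 objects in every box, avoiding 36 in any single one — so 6441 is tight.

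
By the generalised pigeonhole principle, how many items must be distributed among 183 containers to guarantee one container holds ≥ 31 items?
n = (31 − 1)·183 + 1 = 5491

By the generalised pigeonhole principle, to guarantee some box contains ≥ r objects we need more than (r − 1) · k objects total. Threshold: n = (r − 1) · k + 1. With r = 31 and k = 183: n = 30 · 183 + 1 = 5490 + 1 = 5491. For n = 5490 = 30 · 183, we can put exactly 30 objects in every box, avoiding 31 in any single one — so 5491 is tight.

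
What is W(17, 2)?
W(17, 2) = 17 + 1 = 18

A 2-term AP is any pair of integers, so a monochromatic 2-AP exists iff some colour is used at least twice. With 17 colours, the colouring i ↦ i on {1, ..., 17} uses each colour once, avoiding any monochromatic pair, so W(17, 2) > 17. For {1, ..., 18}, pigeonhole forces two integers of the same colour, which form a monochromatic 2-AP. Hence W(17, 2) = 18.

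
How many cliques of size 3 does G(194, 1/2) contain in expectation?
E[# K_3] = C(194, 3) · (1/2)^C(3, 2) = 1198144 / 2^3 = 149768

For each 3-subset S of vertices (there are C(194, 3) = 1198144 such S), let X_S = 1 if S induces a K_3 (all C(3, 2) = 3 edges present). Then P(X_S = 1) = (1/2)^3 = 1/8. By linearity of expectation, E[# K_3] = C(194, 3) · (1/2)^3 = 1198144 / 8 = 149768.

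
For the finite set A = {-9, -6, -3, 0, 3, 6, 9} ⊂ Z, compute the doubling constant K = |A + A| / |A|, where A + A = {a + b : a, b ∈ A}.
K = |A + A| / |A| = 13/7

Enumerate A + A = {a + b : a, b ∈ A}. With |A| = 7, there are |A|^2 = 49 ordered sum pairs; collecting distinct values, A + A = {-18, -15, -12, -9, -6, -3, 0, 3, 6, 9, 12, 15, 18}, so |A + A| = 13. Thus K = 13/7. Here |A + A| = 2|A| − 1 = 13, the minimum possible — so K = 13/7 is minimal, which holds iff A is an arithmetic progression.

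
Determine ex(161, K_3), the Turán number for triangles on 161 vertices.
ex(161, K_3) = ⌊161^2/4⌋ = 6480

Mantel (1907): a triangle-free graph on n vertices has at most ⌊n^2/4⌋ edges, with equality for the complete bipartite graph K_{⌊n/2⌋, ⌈n/2⌉}. For n = 161: ⌊161^2/4⌋ = ⌊25921/4⌋ = 6480. The extremal graph is K_{80, 81}, which has 80·81 = 6480 edges.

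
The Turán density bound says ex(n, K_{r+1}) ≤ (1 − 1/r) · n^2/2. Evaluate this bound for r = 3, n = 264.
Turán density bound = (2/3) · 264^2/2 = 23232

Turán's theorem: ex(n, K_{r+1}) is achieved by the complete r-partite Turán graph T(n, r) with parts as balanced as possible, and is at most (1 − 1/r) · n^2/2. For r = 3, n = 264: the density bound is (2/3) · 69696/2 = 23232. Since 3 ∣ 264, the Turán graph T(264, 3) has parts of equal size 88, and its edge count e(T(264, 3)) = 23232 attains the density bound exactly.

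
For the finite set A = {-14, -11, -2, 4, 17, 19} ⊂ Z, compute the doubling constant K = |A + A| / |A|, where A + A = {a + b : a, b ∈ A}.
K = |A + A| / |A| = 20/6 = 10/3

Enumerate A + A = {a + b : a, b ∈ A}. With |A| = 6, there are |A|^2 = 36 ordered sum pairs; collecting distinct values, A + A = {-28, -25, -22, -16, -13, -10, -7, -4, 2, 3, 5, 6, 8, 15, 17, 21, 23, 34, 36, 38}, so |A + A| = 20. Thus K = 20/6 = 10/3. For comparison, the minimum possible |A + A| over all 6-element sets is 2·6 − 1 = 11 (so min K = 11/6), attained only by arithmetic progressions.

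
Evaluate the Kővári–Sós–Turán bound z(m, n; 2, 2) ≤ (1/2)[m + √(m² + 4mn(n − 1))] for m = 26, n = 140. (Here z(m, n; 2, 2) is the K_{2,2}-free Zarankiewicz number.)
z(26, 140; 2, 2) ≤ (1/2)[26 + √(26² + 4·26·140·139)] = (1/2)[26 + √2024516] = 724.4274

Kővári–Sós–Turán: let r_1, ..., r_26 be the row sums and z = Σ r_i the total number of 1s. Each pair of columns can share at most one row with both entries 1 (else a 2×2 all-ones block appears), so Σ_i C(r_i, 2) ≤ C(140, 2) = 9730. By convexity Σ_i C(r_i, 2) ≥ 26·C(z/26, 2) = z(z − 26)/(2·26), giving z² − 26z − 26·140·139 ≤ 0 and hence z ≤ (1/2)[26 + √(676 + 4·505960)] = (1/2)[26 + √2024516] ≈ (1/2)(26 + 1422.8549) = 724.4274.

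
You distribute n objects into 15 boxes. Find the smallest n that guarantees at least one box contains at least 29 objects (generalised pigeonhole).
n = (29 − 1)·15 + 1 = 421

By the generalised pigeonhole principle, to guarantee some box contains ≥ r objects we need more than (r − 1) · k objects total. Threshold: n = (r − 1) · k + 1. With r = 29 and k = 15: n = 28 · 15 + 1 = 420 + 1 = 421. For n = 420 = 28 · 15, we can put exactly 28 objects in every box, avoiding 29 in any single one — so 421 is tight.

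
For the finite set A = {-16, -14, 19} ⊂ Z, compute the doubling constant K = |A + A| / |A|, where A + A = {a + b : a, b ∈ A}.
K = |A + A| / |A| = 6/3 = 2

Enumerate A + A = {a + b : a, b ∈ A}. With |A| = 3, there are |A|^2 = 9 ordered sum pairs; collecting distinct values, A + A = {-32, -30, -28, 3, 5, 38}, so |A + A| = 6. Thus K = 6/3 = 2. For comparison, the minimum possible |A + A| over all 3-element sets is 2·3 − 1 = 5 (so min K = 5/3), attained only by arithmetic progressions.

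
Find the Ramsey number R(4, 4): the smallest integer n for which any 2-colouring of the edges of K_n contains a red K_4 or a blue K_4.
R(4, 4) = 18

Lower bound: an explicit 2-colouring of K_{17} (typically a Paley-type or other structured construction) avoids a red K_4 and a blue K_4, showing R(4, 4) > 17.
Upper bound: the Erdős–Szekeres recurrence R(r, t') ≤ R(r−1, t') + R(r, t'−1) yields R(4, 4) ≤ 18.
Hence R(4, 4) = 18.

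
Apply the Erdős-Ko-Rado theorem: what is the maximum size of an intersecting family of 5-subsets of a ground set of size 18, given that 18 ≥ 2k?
max |F| = C(17, 4) = 2380

Erdős-Ko-Rado (1961): when n ≥ 2k, max |F| = C(n−1, k−1). The bound is attained by the star {A : i ∈ A} for any fixed i ∈ [n]. Here C(18−1, 5−1) = C(17, 4) = 2380.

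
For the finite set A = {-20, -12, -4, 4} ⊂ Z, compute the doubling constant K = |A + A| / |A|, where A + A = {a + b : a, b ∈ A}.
K = |A + A| / |A| = 7/4

Enumerate A + A = {a + b : a, b ∈ A}. With |A| = 4, there are |A|^2 = 16 ordered sum pairs; collecting distinct values, A + A = {-40, -32, -24, -16, -8, 0, 8}, so |A + A| = 7. Thus K = 7/4. Here |A + A| = 2|A| − 1 = 7, the minimum possible — so K = 7/4 is minimal, which holds iff A is an arithmetic progression.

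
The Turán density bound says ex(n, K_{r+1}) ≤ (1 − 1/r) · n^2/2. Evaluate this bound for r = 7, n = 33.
Turán density bound = (6/7) · 33^2/2 = 3267/7 ≈ 466.7143

Turán's theorem: ex(n, K_{r+1}) is achieved by the complete r-partite Turán graph T(n, r) with parts as balanced as possible, and is at most (1 − 1/r) · n^2/2. For r = 7, n = 33: the density bound is (6/7) · 1089/2 = 3267/7 ≈ 466.7143. The integer-valued extremum is e(T(33, 7)) = 466, which is strictly less than the density bound 3267/7 since 7 ∤ 33 (the parts of T(33, 7) cannot all be equal).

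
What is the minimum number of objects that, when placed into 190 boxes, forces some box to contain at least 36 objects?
n = (36 − 1)·190 + 1 = 6651

By the generalised pigeonhole principle, to guarantee some box contains ≥ r objects we need more than (r − 1) · k objects total. Threshold: n = (r − 1) · k + 1. With r = 36 and k = 190: n = 35 · 190 + 1 = 6650 + 1 = 6651. For n = 6650 = 35 · 190, we can put exactly 35 objects in every box, avoiding 36 in any single one — so 6651 is tight.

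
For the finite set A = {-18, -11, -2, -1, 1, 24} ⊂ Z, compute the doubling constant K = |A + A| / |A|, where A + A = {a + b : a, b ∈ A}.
K = |A + A| / |A| = 21/6 = 7/2

Enumerate A + A = {a + b : a, b ∈ A}. With |A| = 6, there are |A|^2 = 36 ordered sum pairs; collecting distinct values, A + A = {-36, -29, -22, -20, -19, -17, -13, -12, -10, -4, -3, -2, -1, 0, 2, 6, 13, 22, 23, 25, 48}, so |A + A| = 21. Thus K = 21/6 = 7/2. For comparison, the minimum possible |A + A| over all 6-element sets is 2·6 − 1 = 11 (so min K = 11/6), attained only by arithmetic progressions.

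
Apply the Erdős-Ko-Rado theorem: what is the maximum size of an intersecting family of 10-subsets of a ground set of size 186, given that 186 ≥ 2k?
max |F| = C(185, 9) = 574045578063035

Erdős-Ko-Rado (1961): when n ≥ 2k, max |F| = C(n−1, k−1). The bound is attained by the star {A : i ∈ A} for any fixed i ∈ [n]. Here C(186−1, 10−1) = C(185, 9) = 574045578063035.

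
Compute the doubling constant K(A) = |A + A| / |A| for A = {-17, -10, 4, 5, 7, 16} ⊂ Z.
K = |A + A| / |A| = 21/6 = 7/2

Enumerate A + A = {a + b : a, b ∈ A}. With |A| = 6, there are |A|^2 = 36 ordered sum pairs; collecting distinct values, A + A = {-34, -27, -20, -13, -12, -10, -6, -5, -3, -1, 6, 8, 9, 10, 11, 12, 14, 20, 21, 23, 32}, so |A + A| = 21. Thus K = 21/6 = 7/2. For comparison, the minimum possible |A + A| over all 6-element sets is 2·6 − 1 = 11 (so min K = 11/6), attained only by arithmetic progressions.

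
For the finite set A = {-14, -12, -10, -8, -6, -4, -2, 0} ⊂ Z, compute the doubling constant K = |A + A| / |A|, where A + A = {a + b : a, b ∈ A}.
K = |A + A| / |A| = 15/8

Enumerate A + A = {a + b : a, b ∈ A}. With |A| = 8, there are |A|^2 = 64 ordered sum pairs; collecting distinct values, A + A = {-28, -26, -24, -22, -20, -18, -16, -14, -12, -10, -8, -6, -4, -2, 0}, so |A + A| = 15. Thus K = 15/8. Here |A + A| = 2|A| − 1 = 15, the minimum possible — so K = 15/8 is minimal, which holds iff A is an arithmetic progression.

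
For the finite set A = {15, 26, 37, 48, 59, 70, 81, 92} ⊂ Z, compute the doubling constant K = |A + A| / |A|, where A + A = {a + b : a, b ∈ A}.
K = |A + A| / |A| = 15/8

Enumerate A + A = {a + b : a, b ∈ A}. With |A| = 8, there are |A|^2 = 64 ordered sum pairs; collecting distinct values, A + A = {30, 41, 52, 63, 74, 85, 96, 107, 118, 129, 140, 151, 162, 173, 184}, so |A + A| = 15. Thus K = 15/8. Here |A + A| = 2|A| − 1 = 15, the minimum possible — so K = 15/8 is minimal, which holds iff A is an arithmetic progression.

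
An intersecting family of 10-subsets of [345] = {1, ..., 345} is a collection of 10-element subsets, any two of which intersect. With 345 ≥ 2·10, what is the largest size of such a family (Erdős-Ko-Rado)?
max |F| = C(344, 9) = 167276336534875568

Erdős-Ko-Rado (1961): when n ≥ 2k, max |F| = C(n−1, k−1). The bound is attained by the star {A : i ∈ A} for any fixed i ∈ [n]. Here C(345−1, 10−1) = C(344, 9) = 167276336534875568.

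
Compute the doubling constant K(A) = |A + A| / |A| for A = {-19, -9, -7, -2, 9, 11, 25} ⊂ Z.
K = |A + A| / |A| = 26/7

Enumerate A + A = {a + b : a, b ∈ A}. With |A| = 7, there are |A|^2 = 49 ordered sum pairs; collecting distinct values, A + A = {-38, -28, -26, -21, -18, -16, -14, -11, -10, -9, -8, -4, 0, 2, 4, 6, 7, 9, 16, 18, 20, 22, 23, 34, 36, 50}, so |A + A| = 26. Thus K = 26/7. For comparison, the minimum possible |A + A| over all 7-element sets is 2·7 − 1 = 13 (so min K = 13/7), attained only by arithmetic progressions.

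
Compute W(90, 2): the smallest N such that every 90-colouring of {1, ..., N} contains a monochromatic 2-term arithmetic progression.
W(90, 2) = 90 + 1 = 91

A 2-term AP is any pair of integers, so a monochromatic 2-AP exists iff some colour is used at least twice. With 90 colours, the colouring i ↦ i on {1, ..., 90} uses each colour once, avoiding any monochromatic pair, so W(90, 2) > 90. For {1, ..., 91}, pigeonhole forces two integers of the same colour, which form a monochromatic 2-AP. Hence W(90, 2) = 91.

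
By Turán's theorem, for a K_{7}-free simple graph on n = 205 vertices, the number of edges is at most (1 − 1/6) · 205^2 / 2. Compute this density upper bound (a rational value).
Turán density bound = (5/6) · 205^2/2 = 210125/12 ≈ 17510.4167

Turán's theorem: ex(n, K_{r+1}) is achieved by the complete r-partite Turán graph T(n, r) with parts as balanced as possible, and is at most (1 − 1/r) · n^2/2. For r = 6, n = 205: the density bound is (5/6) · 42025/2 = 210125/12 ≈ 17510.4167. The integer-valued extremum is e(T(205, 6)) = 17510, which is strictly less than the density bound 210125/12 since 6 ∤ 205 (the parts of T(205, 6) cannot all be equal).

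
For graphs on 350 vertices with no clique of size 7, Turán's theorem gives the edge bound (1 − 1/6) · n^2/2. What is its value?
Turán density bound = (5/6) · 350^2/2 = 153125/3 ≈ 51041.6667

Turán's theorem: ex(n, K_{r+1}) is achieved by the complete r-partite Turán graph T(n, r) with parts as balanced as possible, and is at most (1 − 1/r) · n^2/2. For r = 6, n = 350: the density bound is (5/6) · 122500/2 = 153125/3 ≈ 51041.6667. The integer-valued extremum is e(T(350, 6)) = 51041, which is strictly less than the density bound 153125/3 since 6 ∤ 350 (the parts of T(350, 6) cannot all be equal).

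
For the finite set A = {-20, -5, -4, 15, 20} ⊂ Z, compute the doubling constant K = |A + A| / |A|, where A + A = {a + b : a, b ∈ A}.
K = |A + A| / |A| = 15/5 = 3

Enumerate A + A = {a + b : a, b ∈ A}. With |A| = 5, there are |A|^2 = 25 ordered sum pairs; collecting distinct values, A + A = {-40, -25, -24, -10, -9, -8, -5, 0, 10, 11, 15, 16, 30, 35, 40}, so |A + A| = 15. Thus K = 15/5 = 3. For comparison, the minimum possible |A + A| over all 5-element sets is 2·5 − 1 = 9 (so min K = 9/5), attained only by arithmetic progressions.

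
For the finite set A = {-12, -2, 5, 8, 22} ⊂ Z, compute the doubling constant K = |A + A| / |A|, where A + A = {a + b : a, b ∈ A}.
K = |A + A| / |A| = 13/5

Enumerate A + A = {a + b : a, b ∈ A}. With |A| = 5, there are |A|^2 = 25 ordered sum pairs; collecting distinct values, A + A = {-24, -14, -7, -4, 3, 6, 10, 13, 16, 20, 27, 30, 44}, so |A + A| = 13. Thus K = 13/5. For comparison, the minimum possible |A + A| over all 5-element sets is 2·5 − 1 = 9 (so min K = 9/5), attained only by arithmetic progressions.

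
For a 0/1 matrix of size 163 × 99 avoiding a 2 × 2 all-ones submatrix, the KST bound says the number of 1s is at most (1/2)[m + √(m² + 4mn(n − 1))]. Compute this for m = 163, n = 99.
z(163, 99; 2, 2) ≤ (1/2)[163 + √(163² + 4·163·99·98)] = (1/2)[163 + √6352273] = 1341.6858

Kővári–Sós–Turán: let r_1, ..., r_163 be the row sums and z = Σ r_i the total number of 1s. Each pair of columns can share at most one row with both entries 1 (else a 2×2 all-ones block appears), so Σ_i C(r_i, 2) ≤ C(99, 2) = 4851. By convexity Σ_i C(r_i, 2) ≥ 163·C(z/163, 2) = z(z − 163)/(2·163), giving z² − 163z − 163·99·98 ≤ 0 and hence z ≤ (1/2)[163 + √(26569 + 4·1581426)] = (1/2)[163 + √6352273] ≈ (1/2)(163 + 2520.3716) = 1341.6858.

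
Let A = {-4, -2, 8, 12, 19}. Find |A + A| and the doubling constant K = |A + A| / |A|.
K = |A + A| / |A| = 15/5 = 3

Enumerate A + A = {a + b : a, b ∈ A}. With |A| = 5, there are |A|^2 = 25 ordered sum pairs; collecting distinct values, A + A = {-8, -6, -4, 4, 6, 8, 10, 15, 16, 17, 20, 24, 27, 31, 38}, so |A + A| = 15. Thus K = 15/5 = 3. For comparison, the minimum possible |A + A| over all 5-element sets is 2·5 − 1 = 9 (so min K = 9/5), attained only by arithmetic progressions.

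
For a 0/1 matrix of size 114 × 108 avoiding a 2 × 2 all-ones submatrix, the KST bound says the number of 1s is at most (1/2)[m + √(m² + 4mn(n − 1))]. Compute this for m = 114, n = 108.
z(114, 108; 2, 2) ≤ (1/2)[114 + √(114² + 4·114·108·107)] = (1/2)[114 + √5282532] = 1206.188

Kővári–Sós–Turán: let r_1, ..., r_114 be the row sums and z = Σ r_i the total number of 1s. Each pair of columns can share at most one row with both entries 1 (else a 2×2 all-ones block appears), so Σ_i C(r_i, 2) ≤ C(108, 2) = 5778. By convexity Σ_i C(r_i, 2) ≥ 114·C(z/114, 2) = z(z − 114)/(2·114), giving z² − 114z − 114·108·107 ≤ 0 and hence z ≤ (1/2)[114 + √(12996 + 4·1317384)] = (1/2)[114 + √5282532] ≈ (1/2)(114 + 2298.3759) = 1206.188.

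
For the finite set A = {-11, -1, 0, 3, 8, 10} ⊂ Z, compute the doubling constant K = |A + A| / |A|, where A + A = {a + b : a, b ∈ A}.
K = |A + A| / |A| = 20/6 = 10/3

Enumerate A + A = {a + b : a, b ∈ A}. With |A| = 6, there are |A|^2 = 36 ordered sum pairs; collecting distinct values, A + A = {-22, -12, -11, -8, -3, -2, -1, 0, 2, 3, 6, 7, 8, 9, 10, 11, 13, 16, 18, 20}, so |A + A| = 20. Thus K = 20/6 = 10/3. For comparison, the minimum possible |A + A| over all 6-element sets is 2·6 − 1 = 11 (so min K = 11/6), attained only by arithmetic progressions.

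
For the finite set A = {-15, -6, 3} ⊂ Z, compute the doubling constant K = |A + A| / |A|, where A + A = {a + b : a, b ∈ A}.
K = |A + A| / |A| = 5/3

Enumerate A + A = {a + b : a, b ∈ A}. With |A| = 3, there are |A|^2 = 9 ordered sum pairs; collecting distinct values, A + A = {-30, -21, -12, -3, 6}, so |A + A| = 5. Thus K = 5/3. Here |A + A| = 2|A| − 1 = 5, the minimum possible — so K = 5/3 is minimal, which holds iff A is an arithmetic progression.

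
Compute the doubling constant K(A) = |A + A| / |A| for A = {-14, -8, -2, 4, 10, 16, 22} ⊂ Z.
K = |A + A| / |A| = 13/7

Enumerate A + A = {a + b : a, b ∈ A}. With |A| = 7, there are |A|^2 = 49 ordered sum pairs; collecting distinct values, A + A = {-28, -22, -16, -10, -4, 2, 8, 14, 20, 26, 32, 38, 44}, so |A + A| = 13. Thus K = 13/7. Here |A + A| = 2|A| − 1 = 13, the minimum possible — so K = 13/7 is minimal, which holds iff A is an arithmetic progression.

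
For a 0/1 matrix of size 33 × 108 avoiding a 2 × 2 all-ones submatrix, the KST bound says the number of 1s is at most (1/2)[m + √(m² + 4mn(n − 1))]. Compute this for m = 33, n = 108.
z(33, 108; 2, 2) ≤ (1/2)[33 + √(33² + 4·33·108·107)] = (1/2)[33 + √1526481] = 634.2542

Kővári–Sós–Turán: let r_1, ..., r_33 be the row sums and z = Σ r_i the total number of 1s. Each pair of columns can share at most one row with both entries 1 (else a 2×2 all-ones block appears), so Σ_i C(r_i, 2) ≤ C(108, 2) = 5778. By convexity Σ_i C(r_i, 2) ≥ 33·C(z/33, 2) = z(z − 33)/(2·33), giving z² − 33z − 33·108·107 ≤ 0 and hence z ≤ (1/2)[33 + √(1089 + 4·381348)] = (1/2)[33 + √1526481] ≈ (1/2)(33 + 1235.5084) = 634.2542.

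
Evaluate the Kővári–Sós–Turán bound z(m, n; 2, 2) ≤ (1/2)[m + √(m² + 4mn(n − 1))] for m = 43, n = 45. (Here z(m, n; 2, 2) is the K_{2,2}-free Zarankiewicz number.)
z(43, 45; 2, 2) ≤ (1/2)[43 + √(43² + 4·43·45·44)] = (1/2)[43 + √342409] = 314.0786

Kővári–Sós–Turán: let r_1, ..., r_43 be the row sums and z = Σ r_i the total number of 1s. Each pair of columns can share at most one row with both entries 1 (else a 2×2 all-ones block appears), so Σ_i C(r_i, 2) ≤ C(45, 2) = 990. By convexity Σ_i C(r_i, 2) ≥ 43·C(z/43, 2) = z(z − 43)/(2·43), giving z² − 43z − 43·45·44 ≤ 0 and hence z ≤ (1/2)[43 + √(1849 + 4·85140)] = (1/2)[43 + √342409] ≈ (1/2)(43 + 585.1572) = 314.0786.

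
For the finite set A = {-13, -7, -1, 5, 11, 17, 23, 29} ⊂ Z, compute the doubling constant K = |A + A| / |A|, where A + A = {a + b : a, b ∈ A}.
K = |A + A| / |A| = 15/8

Enumerate A + A = {a + b : a, b ∈ A}. With |A| = 8, there are |A|^2 = 64 ordered sum pairs; collecting distinct values, A + A = {-26, -20, -14, -8, -2, 4, 10, 16, 22, 28, 34, 40, 46, 52, 58}, so |A + A| = 15. Thus K = 15/8. Here |A + A| = 2|A| − 1 = 15, the minimum possible — so K = 15/8 is minimal, which holds iff A is an arithmetic progression.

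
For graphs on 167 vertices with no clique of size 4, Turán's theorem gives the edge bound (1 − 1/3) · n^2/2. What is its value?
Turán density bound = (2/3) · 167^2/2 = 27889/3 ≈ 9296.3333

Turán's theorem: ex(n, K_{r+1}) is achieved by the complete r-partite Turán graph T(n, r) with parts as balanced as possible, and is at most (1 − 1/r) · n^2/2. For r = 3, n = 167: the density bound is (2/3) · 27889/2 = 27889/3 ≈ 9296.3333. The integer-valued extremum is e(T(167, 3)) = 9296, which is strictly less than the density bound 27889/3 since 3 ∤ 167 (the parts of T(167, 3) cannot all be equal).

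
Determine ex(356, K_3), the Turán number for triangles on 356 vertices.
ex(356, K_3) = ⌊356^2/4⌋ = 31684

Mantel (1907): a triangle-free graph on n vertices has at most ⌊n^2/4⌋ edges, with equality for the complete bipartite graph K_{⌊n/2⌋, ⌈n/2⌉}. For n = 356: ⌊356^2/4⌋ = ⌊126736/4⌋ = 31684. The extremal graph is K_{178, 178}, which has 178·178 = 31684 edges.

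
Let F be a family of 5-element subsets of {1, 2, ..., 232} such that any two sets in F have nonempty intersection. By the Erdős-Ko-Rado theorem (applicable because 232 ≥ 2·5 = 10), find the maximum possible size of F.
max |F| = C(231, 4) = 115584315

Erdős-Ko-Rado (1961): when n ≥ 2k, max |F| = C(n−1, k−1). The bound is attained by the star {A : i ∈ A} for any fixed i ∈ [n]. Here C(232−1, 5−1) = C(231, 4) = 115584315.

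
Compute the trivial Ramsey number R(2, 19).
R(2, 19) = 19

R(2, k) = k for all k ≥ 2: in a 2-colouring of K_k, either some edge is red (a red K_2) or all edges are blue (a blue K_k). And K_{18} coloured all-blue has no blue K_19, so R(2, 19) > 18. Hence R(2, 19) = 19.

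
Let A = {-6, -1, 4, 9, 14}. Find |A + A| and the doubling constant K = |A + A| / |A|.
K = |A + A| / |A| = 9/5

Enumerate A + A = {a + b : a, b ∈ A}. With |A| = 5, there are |A|^2 = 25 ordered sum pairs; collecting distinct values, A + A = {-12, -7, -2, 3, 8, 13, 18, 23, 28}, so |A + A| = 9. Thus K = 9/5. Here |A + A| = 2|A| − 1 = 9, the minimum possible — so K = 9/5 is minimal, which holds iff A is an arithmetic progression.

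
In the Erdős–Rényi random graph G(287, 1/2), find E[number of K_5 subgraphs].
E[# K_5] = C(287, 5) · (1/2)^C(5, 2) = 15668099447 / 2^10 ≈ 15300878.366211

For each 5-subset S of vertices (there are C(287, 5) = 15668099447 such S), let X_S = 1 if S induces a K_5 (all C(5, 2) = 10 edges present). Then P(X_S = 1) = (1/2)^10 = 1/1024. By linearity of expectation, E[# K_5] = C(287, 5) · (1/2)^10 = 15668099447 / 1024 ≈ 15300878.366211.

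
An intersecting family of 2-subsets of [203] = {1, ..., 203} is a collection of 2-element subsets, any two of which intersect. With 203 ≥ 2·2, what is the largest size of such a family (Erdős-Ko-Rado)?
max |F| = C(202, 1) = 202

The Erdős-Ko-Rado theorem states: for n ≥ 2k, an intersecting family of k-subsets of an n-element set has size at most C(n − 1, k − 1), with equality for 'star' families {A ⊆ [n] : |A| = k, i ∈ A} (fix an element i). For n = 203, k = 2: C(202, 1) = 202.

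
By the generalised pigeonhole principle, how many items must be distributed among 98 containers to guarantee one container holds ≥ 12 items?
n = (12 − 1)·98 + 1 = 1079

By the generalised pigeonhole principle, to guarantee some box contains ≥ r objects we need more than (r − 1) · k objects total. Threshold: n = (r − 1) · k + 1. With r = 12 and k = 98: n = 11 · 98 + 1 = 1078 + 1 = 1079. For n = 1078 = 11 · 98, we can put exactly 11 objects in every box, avoiding 12 in any single one — so 1079 is tight.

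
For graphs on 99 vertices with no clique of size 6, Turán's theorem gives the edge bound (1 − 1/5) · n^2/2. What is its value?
Turán density bound = (4/5) · 99^2/2 = 19602/5 ≈ 3920.4

Turán's theorem: ex(n, K_{r+1}) is achieved by the complete r-partite Turán graph T(n, r) with parts as balanced as possible, and is at most (1 − 1/r) · n^2/2. For r = 5, n = 99: the density bound is (4/5) · 9801/2 = 19602/5 ≈ 3920.4. The integer-valued extremum is e(T(99, 5)) = 3920, which is strictly less than the density bound 19602/5 since 5 ∤ 99 (the parts of T(99, 5) cannot all be equal).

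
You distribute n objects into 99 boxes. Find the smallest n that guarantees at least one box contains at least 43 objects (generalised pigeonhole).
n = (43 − 1)·99 + 1 = 4159

By the generalised pigeonhole principle, to guarantee some box contains ≥ r objects we need more than (r − 1) · k objects total. Threshold: n = (r − 1) · k + 1. With r = 43 and k = 99: n = 42 · 99 + 1 = 4158 + 1 = 4159. For n = 4158 = 42 · 99, we can put exactly 42 objects in every box, avoiding 43 in any single one — so 4159 is tight.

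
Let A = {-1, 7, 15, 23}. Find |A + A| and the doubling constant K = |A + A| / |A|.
K = |A + A| / |A| = 7/4

Enumerate A + A = {a + b : a, b ∈ A}. With |A| = 4, there are |A|^2 = 16 ordered sum pairs; collecting distinct values, A + A = {-2, 6, 14, 22, 30, 38, 46}, so |A + A| = 7. Thus K = 7/4. Here |A + A| = 2|A| − 1 = 7, the minimum possible — so K = 7/4 is minimal, which holds iff A is an arithmetic progression.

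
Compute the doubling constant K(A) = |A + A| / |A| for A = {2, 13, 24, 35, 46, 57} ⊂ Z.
K = |A + A| / |A| = 11/6

Enumerate A + A = {a + b : a, b ∈ A}. With |A| = 6, there are |A|^2 = 36 ordered sum pairs; collecting distinct values, A + A = {4, 15, 26, 37, 48, 59, 70, 81, 92, 103, 114}, so |A + A| = 11. Thus K = 11/6. Here |A + A| = 2|A| − 1 = 11, the minimum possible — so K = 11/6 is minimal, which holds iff A is an arithmetic progression.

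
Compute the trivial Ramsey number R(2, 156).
R(2, 156) = 156

R(2, k) = k for all k ≥ 2: in a 2-colouring of K_k, either some edge is red (a red K_2) or all edges are blue (a blue K_k). And K_{155} coloured all-blue has no blue K_156, so R(2, 156) > 155. Hence R(2, 156) = 156.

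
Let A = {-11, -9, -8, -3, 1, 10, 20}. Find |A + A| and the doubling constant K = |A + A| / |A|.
K = |A + A| / |A| = 26/7

Enumerate A + A = {a + b : a, b ∈ A}. With |A| = 7, there are |A|^2 = 49 ordered sum pairs; collecting distinct values, A + A = {-22, -20, -19, -18, -17, -16, -14, -12, -11, -10, -8, -7, -6, -2, -1, 1, 2, 7, 9, 11, 12, 17, 20, 21, 30, 40}, so |A + A| = 26. Thus K = 26/7. For comparison, the minimum possible |A + A| over all 7-element sets is 2·7 − 1 = 13 (so min K = 13/7), attained only by arithmetic progressions.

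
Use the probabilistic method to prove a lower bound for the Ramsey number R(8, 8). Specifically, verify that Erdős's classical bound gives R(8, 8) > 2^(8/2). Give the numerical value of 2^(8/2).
2^(8/2) = 16; so R(8, 8) > 16

Colour each edge of K_n uniformly at random with red/blue. The expected number of monochromatic K_8 is C(n, 8) · 2 · 2^(−C(8,2)). If C(n, 8) · 2^(1 − C(8,2)) < 1, then with positive probability no monochromatic K_8 exists, so R(8, 8) > n. The standard estimate C(n, 8) ≤ n^8/8! shows this inequality holds whenever n ≤ 2^(8/2) (since 8! · 2^(C(8,2) − 1) > 2^(8^2/2) ≥ n^8). Hence R(8, 8) > 2^(8/2) = 16.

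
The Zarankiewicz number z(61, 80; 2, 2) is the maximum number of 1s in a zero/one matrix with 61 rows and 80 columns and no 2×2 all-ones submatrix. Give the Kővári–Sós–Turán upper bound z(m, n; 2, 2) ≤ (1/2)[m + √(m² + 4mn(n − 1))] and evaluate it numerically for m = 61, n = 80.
z(61, 80; 2, 2) ≤ (1/2)[61 + √(61² + 4·61·80·79)] = (1/2)[61 + √1545801] = 652.1512

Kővári–Sós–Turán: let r_1, ..., r_61 be the row sums and z = Σ r_i the total number of 1s. Each pair of columns can share at most one row with both entries 1 (else a 2×2 all-ones block appears), so Σ_i C(r_i, 2) ≤ C(80, 2) = 3160. By convexity Σ_i C(r_i, 2) ≥ 61·C(z/61, 2) = z(z − 61)/(2·61), giving z² − 61z − 61·80·79 ≤ 0 and hence z ≤ (1/2)[61 + √(3721 + 4·385520)] = (1/2)[61 + √1545801] ≈ (1/2)(61 + 1243.3025) = 652.1512.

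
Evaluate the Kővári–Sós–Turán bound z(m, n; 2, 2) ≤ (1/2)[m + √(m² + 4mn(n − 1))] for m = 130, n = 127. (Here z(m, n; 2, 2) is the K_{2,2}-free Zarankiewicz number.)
z(130, 127; 2, 2) ≤ (1/2)[130 + √(130² + 4·130·127·126)] = (1/2)[130 + √8337940] = 1508.7746

Kővári–Sós–Turán: let r_1, ..., r_130 be the row sums and z = Σ r_i the total number of 1s. Each pair of columns can share at most one row with both entries 1 (else a 2×2 all-ones block appears), so Σ_i C(r_i, 2) ≤ C(127, 2) = 8001. By convexity Σ_i C(r_i, 2) ≥ 130·C(z/130, 2) = z(z − 130)/(2·130), giving z² − 130z − 130·127·126 ≤ 0 and hence z ≤ (1/2)[130 + √(16900 + 4·2080260)] = (1/2)[130 + √8337940] ≈ (1/2)(130 + 2887.5491) = 1508.7746.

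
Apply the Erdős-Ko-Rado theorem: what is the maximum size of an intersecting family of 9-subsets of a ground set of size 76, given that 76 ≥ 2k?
max |F| = C(75, 8) = 16871053725

Erdős-Ko-Rado (1961): when n ≥ 2k, max |F| = C(n−1, k−1). The bound is attained by the star {A : i ∈ A} for any fixed i ∈ [n]. Here C(76−1, 9−1) = C(75, 8) = 16871053725.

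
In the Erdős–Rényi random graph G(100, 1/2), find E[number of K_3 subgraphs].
E[# K_3] = C(100, 3) · (1/2)^C(3, 2) = 161700 / 2^3 = 40425/2 = 20212.5

For each 3-subset S of vertices (there are C(100, 3) = 161700 such S), let X_S = 1 if S induces a K_3 (all C(3, 2) = 3 edges present). Then P(X_S = 1) = (1/2)^3 = 1/8. By linearity of expectation, E[# K_3] = C(100, 3) · (1/2)^3 = 161700 / 8 = 40425/2 = 20212.5.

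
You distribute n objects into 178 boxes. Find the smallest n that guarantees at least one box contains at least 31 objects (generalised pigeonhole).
n = (31 − 1)·178 + 1 = 5341

By the generalised pigeonhole principle, to guarantee some box contains ≥ r objects we need more than (r − 1) · k objects total. Threshold: n = (r − 1) · k + 1. With r = 31 and k = 178: n = 30 · 178 + 1 = 5340 + 1 = 5341. For n = 5340 = 30 · 178, we can put exactly 30 objects in every box, avoiding 31 in any single one — so 5341 is tight.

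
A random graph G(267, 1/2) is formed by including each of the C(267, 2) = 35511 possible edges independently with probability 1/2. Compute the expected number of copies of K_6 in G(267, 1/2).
E[# K_6] = C(267, 6) · (1/2)^C(6, 2) = 475518307726 / 2^15 = 237759153863/16384 ≈ 14511667.105896

For each 6-subset S of vertices (there are C(267, 6) = 475518307726 such S), let X_S = 1 if S induces a K_6 (all C(6, 2) = 15 edges present). Then P(X_S = 1) = (1/2)^15 = 1/32768. By linearity of expectation, E[# K_6] = C(267, 6) · (1/2)^15 = 475518307726 / 32768 = 237759153863/16384 ≈ 14511667.105896.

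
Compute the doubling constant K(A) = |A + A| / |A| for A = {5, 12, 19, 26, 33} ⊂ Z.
K = |A + A| / |A| = 9/5

Enumerate A + A = {a + b : a, b ∈ A}. With |A| = 5, there are |A|^2 = 25 ordered sum pairs; collecting distinct values, A + A = {10, 17, 24, 31, 38, 45, 52, 59, 66}, so |A + A| = 9. Thus K = 9/5. Here |A + A| = 2|A| − 1 = 9, the minimum possible — so K = 9/5 is minimal, which holds iff A is an arithmetic progression.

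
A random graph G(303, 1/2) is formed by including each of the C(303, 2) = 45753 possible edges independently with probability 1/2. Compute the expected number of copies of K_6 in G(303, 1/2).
E[# K_6] = C(303, 6) · (1/2)^C(6, 2) = 1022568188005 / 2^15 ≈ 31206304.565582

For each 6-subset S of vertices (there are C(303, 6) = 1022568188005 such S), let X_S = 1 if S induces a K_6 (all C(6, 2) = 15 edges present). Then P(X_S = 1) = (1/2)^15 = 1/32768. By linearity of expectation, E[# K_6] = C(303, 6) · (1/2)^15 = 1022568188005 / 32768 ≈ 31206304.565582.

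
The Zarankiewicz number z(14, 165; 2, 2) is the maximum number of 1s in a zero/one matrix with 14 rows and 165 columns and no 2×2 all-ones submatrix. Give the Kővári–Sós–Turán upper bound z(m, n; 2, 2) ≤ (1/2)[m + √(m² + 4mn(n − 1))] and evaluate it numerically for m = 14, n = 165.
z(14, 165; 2, 2) ≤ (1/2)[14 + √(14² + 4·14·165·164)] = (1/2)[14 + √1515556] = 622.5396

Kővári–Sós–Turán: let r_1, ..., r_14 be the row sums and z = Σ r_i the total number of 1s. Each pair of columns can share at most one row with both entries 1 (else a 2×2 all-ones block appears), so Σ_i C(r_i, 2) ≤ C(165, 2) = 13530. By convexity Σ_i C(r_i, 2) ≥ 14·C(z/14, 2) = z(z − 14)/(2·14), giving z² − 14z − 14·165·164 ≤ 0 and hence z ≤ (1/2)[14 + √(196 + 4·378840)] = (1/2)[14 + √1515556] ≈ (1/2)(14 + 1231.0792) = 622.5396.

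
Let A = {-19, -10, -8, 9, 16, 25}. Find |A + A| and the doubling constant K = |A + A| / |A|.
K = |A + A| / |A| = 20/6 = 10/3

Enumerate A + A = {a + b : a, b ∈ A}. With |A| = 6, there are |A|^2 = 36 ordered sum pairs; collecting distinct values, A + A = {-38, -29, -27, -20, -18, -16, -10, -3, -1, 1, 6, 8, 15, 17, 18, 25, 32, 34, 41, 50}, so |A + A| = 20. Thus K = 20/6 = 10/3. For comparison, the minimum possible |A + A| over all 6-element sets is 2·6 − 1 = 11 (so min K = 11/6), attained only by arithmetic progressions.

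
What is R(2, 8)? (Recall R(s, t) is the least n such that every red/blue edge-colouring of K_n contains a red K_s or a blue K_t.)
R(2, 8) = 8

R(2, k) = k for all k ≥ 2: in a 2-colouring of K_k, either some edge is red (a red K_2) or all edges are blue (a blue K_k). And K_{7} coloured all-blue has no blue K_8, so R(2, 8) > 7. Hence R(2, 8) = 8.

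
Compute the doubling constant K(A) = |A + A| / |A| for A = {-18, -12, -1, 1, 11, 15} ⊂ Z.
K = |A + A| / |A| = 21/6 = 7/2

Enumerate A + A = {a + b : a, b ∈ A}. With |A| = 6, there are |A|^2 = 36 ordered sum pairs; collecting distinct values, A + A = {-36, -30, -24, -19, -17, -13, -11, -7, -3, -2, -1, 0, 2, 3, 10, 12, 14, 16, 22, 26, 30}, so |A + A| = 21. Thus K = 21/6 = 7/2. For comparison, the minimum possible |A + A| over all 6-element sets is 2·6 − 1 = 11 (so min K = 11/6), attained only by arithmetic progressions.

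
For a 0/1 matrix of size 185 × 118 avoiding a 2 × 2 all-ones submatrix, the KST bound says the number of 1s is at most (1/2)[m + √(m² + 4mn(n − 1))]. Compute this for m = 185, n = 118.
z(185, 118; 2, 2) ≤ (1/2)[185 + √(185² + 4·185·118·117)] = (1/2)[185 + √10250665] = 1693.333

Kővári–Sós–Turán: let r_1, ..., r_185 be the row sums and z = Σ r_i the total number of 1s. Each pair of columns can share at most one row with both entries 1 (else a 2×2 all-ones block appears), so Σ_i C(r_i, 2) ≤ C(118, 2) = 6903. By convexity Σ_i C(r_i, 2) ≥ 185·C(z/185, 2) = z(z − 185)/(2·185), giving z² − 185z − 185·118·117 ≤ 0 and hence z ≤ (1/2)[185 + √(34225 + 4·2554110)] = (1/2)[185 + √10250665] ≈ (1/2)(185 + 3201.666) = 1693.333.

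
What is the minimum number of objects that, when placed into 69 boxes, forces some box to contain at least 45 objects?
n = (45 − 1)·69 + 1 = 3037

By the generalised pigeonhole principle, to guarantee some box contains ≥ r objects we need more than (r − 1) · k objects total. Threshold: n = (r − 1) · k + 1. With r = 45 and k = 69: n = 44 · 69 + 1 = 3036 + 1 = 3037. For n = 3036 = 44 · 69, we can put exactly 44 objects in every box, avoiding 45 in any single one — so 3037 is tight.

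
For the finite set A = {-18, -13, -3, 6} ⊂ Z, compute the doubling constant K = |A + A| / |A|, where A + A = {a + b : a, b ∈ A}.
K = |A + A| / |A| = 10/4 = 5/2

Enumerate A + A = {a + b : a, b ∈ A}. With |A| = 4, there are |A|^2 = 16 ordered sum pairs; collecting distinct values, A + A = {-36, -31, -26, -21, -16, -12, -7, -6, 3, 12}, so |A + A| = 10. Thus K = 10/4 = 5/2. For comparison, the minimum possible |A + A| over all 4-element sets is 2·4 − 1 = 7 (so min K = 7/4), attained only by arithmetic progressions.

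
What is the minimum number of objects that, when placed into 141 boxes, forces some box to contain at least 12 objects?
n = (12 − 1)·141 + 1 = 1552

By the generalised pigeonhole principle, to guarantee some box contains ≥ r objects we need more than (r − 1) · k objects total. Threshold: n = (r − 1) · k + 1. With r = 12 and k = 141: n = 11 · 141 + 1 = 1551 + 1 = 1552. For n = 1551 = 11 · 141, we can put exactly 11 objects in every box, avoiding 12 in any single one — so 1552 is tight.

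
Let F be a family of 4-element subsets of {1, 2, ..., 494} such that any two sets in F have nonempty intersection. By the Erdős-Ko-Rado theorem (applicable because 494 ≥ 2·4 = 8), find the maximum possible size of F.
max |F| = C(493, 3) = 19849166

The Erdős-Ko-Rado theorem states: for n ≥ 2k, an intersecting family of k-subsets of an n-element set has size at most C(n − 1, k − 1), with equality for 'star' families {A ⊆ [n] : |A| = k, i ∈ A} (fix an element i). For n = 494, k = 4: C(493, 3) = 19849166.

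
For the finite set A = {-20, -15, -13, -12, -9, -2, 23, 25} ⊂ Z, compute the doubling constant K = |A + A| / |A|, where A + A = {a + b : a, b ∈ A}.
K = |A + A| / |A| = 33/8

Enumerate A + A = {a + b : a, b ∈ A}. With |A| = 8, there are |A|^2 = 64 ordered sum pairs; collecting distinct values, A + A = {-40, -35, -33, -32, -30, -29, -28, -27, -26, -25, -24, -22, -21, -18, -17, -15, -14, -11, -4, 3, 5, 8, 10, 11, 12, 13, 14, 16, 21, 23, 46, 48, 50}, so |A + A| = 33. Thus K = 33/8. For comparison, the minimum possible |A + A| over all 8-element sets is 2·8 − 1 = 15 (so min K = 15/8), attained only by arithmetic progressions.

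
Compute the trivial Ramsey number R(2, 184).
R(2, 184) = 184

R(2, k) = k for all k ≥ 2: in a 2-colouring of K_k, either some edge is red (a red K_2) or all edges are blue (a blue K_k). And K_{183} coloured all-blue has no blue K_184, so R(2, 184) > 183. Hence R(2, 184) = 184.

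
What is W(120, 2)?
W(120, 2) = 120 + 1 = 121

A 2-term AP is any pair of integers, so a monochromatic 2-AP exists iff some colour is used at least twice. With 120 colours, the colouring i ↦ i on {1, ..., 120} uses each colour once, avoiding any monochromatic pair, so W(120, 2) > 120. For {1, ..., 121}, pigeonhole forces two integers of the same colour, which form a monochromatic 2-AP. Hence W(120, 2) = 121.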